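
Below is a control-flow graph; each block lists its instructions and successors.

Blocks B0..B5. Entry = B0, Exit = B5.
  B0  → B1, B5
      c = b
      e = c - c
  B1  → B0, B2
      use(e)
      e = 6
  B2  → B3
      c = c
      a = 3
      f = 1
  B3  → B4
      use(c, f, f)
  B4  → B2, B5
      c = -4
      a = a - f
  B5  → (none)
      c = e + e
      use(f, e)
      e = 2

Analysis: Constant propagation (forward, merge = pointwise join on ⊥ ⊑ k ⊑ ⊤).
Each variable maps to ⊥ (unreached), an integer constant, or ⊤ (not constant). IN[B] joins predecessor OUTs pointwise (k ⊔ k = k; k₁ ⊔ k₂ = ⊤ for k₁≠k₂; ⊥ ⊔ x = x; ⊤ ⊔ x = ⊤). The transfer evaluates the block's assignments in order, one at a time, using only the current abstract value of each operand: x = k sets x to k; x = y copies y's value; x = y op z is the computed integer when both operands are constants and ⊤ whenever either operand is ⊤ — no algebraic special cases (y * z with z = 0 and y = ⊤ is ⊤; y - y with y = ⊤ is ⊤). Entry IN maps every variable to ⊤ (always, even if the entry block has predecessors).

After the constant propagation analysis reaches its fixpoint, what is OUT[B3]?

Fixpoint table:
  B0: | IN=(all ⊤) | OUT=(all ⊤)
  B1: | IN=(all ⊤) | OUT={e:6; rest ⊤}
  B2: | IN={e:6; rest ⊤} | OUT={a:3, e:6, f:1; rest ⊤}
  B3: | IN={a:3, e:6, f:1; rest ⊤} | OUT={a:3, e:6, f:1; rest ⊤}
  B4: | IN={a:3, e:6, f:1; rest ⊤} | OUT={a:2, c:-4, e:6, f:1; rest ⊤}
  B5: | IN=(all ⊤) | OUT={e:2; rest ⊤}

Merge at B3: IN[B3] = OUT[B2] = {a: 3, b: ⊤, c: ⊤, d: ⊤, e: 6, f: 1}
Applying B3's transfer function to that IN value gives OUT[B3] (row B3 above).

Answer: {a: 3, b: ⊤, c: ⊤, d: ⊤, e: 6, f: 1}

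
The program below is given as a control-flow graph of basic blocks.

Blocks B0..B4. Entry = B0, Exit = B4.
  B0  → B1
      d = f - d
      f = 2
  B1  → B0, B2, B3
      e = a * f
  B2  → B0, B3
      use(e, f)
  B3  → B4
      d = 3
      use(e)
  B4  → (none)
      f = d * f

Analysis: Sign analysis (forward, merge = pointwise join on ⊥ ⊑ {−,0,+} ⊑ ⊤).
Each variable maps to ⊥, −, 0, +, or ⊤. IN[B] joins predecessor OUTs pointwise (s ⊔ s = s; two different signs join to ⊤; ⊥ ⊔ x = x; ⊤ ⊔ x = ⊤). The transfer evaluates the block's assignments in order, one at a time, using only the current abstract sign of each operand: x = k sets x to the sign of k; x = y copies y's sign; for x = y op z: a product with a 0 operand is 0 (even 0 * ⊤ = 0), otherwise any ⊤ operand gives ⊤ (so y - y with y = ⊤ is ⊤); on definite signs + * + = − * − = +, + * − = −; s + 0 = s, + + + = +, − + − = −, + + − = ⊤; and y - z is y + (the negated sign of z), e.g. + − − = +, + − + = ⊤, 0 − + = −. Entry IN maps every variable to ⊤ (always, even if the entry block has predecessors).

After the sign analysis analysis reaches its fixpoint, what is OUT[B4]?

Fixpoint table:
  B0:  IN=(all ⊤)  OUT={f:+; rest ⊤}
  B1:  IN={f:+; rest ⊤}  OUT={f:+; rest ⊤}
  B2:  IN={f:+; rest ⊤}  OUT={f:+; rest ⊤}
  B3:  IN={f:+; rest ⊤}  OUT={d:+, f:+; rest ⊤}
  B4:  IN={d:+, f:+; rest ⊤}  OUT={d:+, f:+; rest ⊤}

Merge at B4: IN[B4] = OUT[B3] = {a: ⊤, b: ⊤, c: ⊤, d: +, e: ⊤, f: +}
Applying B4's transfer function to that IN value gives OUT[B4] (row B4 above).

Answer: {a: ⊤, b: ⊤, c: ⊤, d: +, e: ⊤, f: +}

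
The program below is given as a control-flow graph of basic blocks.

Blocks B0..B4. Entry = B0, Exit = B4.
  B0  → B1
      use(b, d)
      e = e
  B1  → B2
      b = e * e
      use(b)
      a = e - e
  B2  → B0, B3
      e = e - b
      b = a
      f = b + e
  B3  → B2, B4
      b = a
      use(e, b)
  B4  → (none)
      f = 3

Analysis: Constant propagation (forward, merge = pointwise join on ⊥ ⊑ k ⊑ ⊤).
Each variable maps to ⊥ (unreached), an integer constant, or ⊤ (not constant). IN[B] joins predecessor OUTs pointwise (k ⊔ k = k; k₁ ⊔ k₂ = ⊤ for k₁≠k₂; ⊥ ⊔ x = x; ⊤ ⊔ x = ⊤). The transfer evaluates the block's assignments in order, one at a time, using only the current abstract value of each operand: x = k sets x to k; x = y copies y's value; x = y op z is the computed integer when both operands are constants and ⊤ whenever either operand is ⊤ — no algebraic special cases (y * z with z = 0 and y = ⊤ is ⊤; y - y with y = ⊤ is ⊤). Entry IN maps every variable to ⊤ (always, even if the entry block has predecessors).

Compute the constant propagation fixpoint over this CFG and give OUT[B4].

Answer: {a: ⊤, b: ⊤, c: ⊤, d: ⊤, e: ⊤, f: 3}

Trace:
Per-block solution:
  B0:  IN=(all ⊤)  OUT=(all ⊤)
  B1:  IN=(all ⊤)  OUT=(all ⊤)
  B2:  IN=(all ⊤)  OUT=(all ⊤)
  B3:  IN=(all ⊤)  OUT=(all ⊤)
  B4:  IN=(all ⊤)  OUT={f:3; rest ⊤}

Merge at B4: IN[B4] = OUT[B3] = {a: ⊤, b: ⊤, c: ⊤, d: ⊤, e: ⊤, f: ⊤}
Applying B4's transfer function to that IN value gives OUT[B4] (row B4 above).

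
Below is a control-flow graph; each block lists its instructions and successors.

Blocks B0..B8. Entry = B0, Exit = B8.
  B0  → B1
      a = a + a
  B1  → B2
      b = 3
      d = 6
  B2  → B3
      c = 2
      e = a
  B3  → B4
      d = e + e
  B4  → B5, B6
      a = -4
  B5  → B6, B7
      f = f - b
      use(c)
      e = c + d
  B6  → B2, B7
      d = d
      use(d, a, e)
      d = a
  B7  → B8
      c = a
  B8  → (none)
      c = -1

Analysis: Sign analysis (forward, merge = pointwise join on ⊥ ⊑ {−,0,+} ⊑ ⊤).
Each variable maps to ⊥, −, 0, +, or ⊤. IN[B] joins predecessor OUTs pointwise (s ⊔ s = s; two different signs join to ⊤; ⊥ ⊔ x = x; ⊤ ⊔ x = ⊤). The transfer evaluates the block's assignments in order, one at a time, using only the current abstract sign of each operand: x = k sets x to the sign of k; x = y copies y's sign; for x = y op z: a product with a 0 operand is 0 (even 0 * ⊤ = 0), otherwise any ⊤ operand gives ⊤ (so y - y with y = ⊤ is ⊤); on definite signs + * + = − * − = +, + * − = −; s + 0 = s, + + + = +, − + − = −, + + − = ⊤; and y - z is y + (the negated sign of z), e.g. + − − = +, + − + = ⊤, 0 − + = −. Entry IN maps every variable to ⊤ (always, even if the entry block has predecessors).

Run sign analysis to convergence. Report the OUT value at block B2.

Per-block solution:
  B0:  IN=(all ⊤)  OUT=(all ⊤)
  B1:  IN=(all ⊤)  OUT={b:+, d:+; rest ⊤}
  B2:  IN={b:+; rest ⊤}  OUT={b:+, c:+; rest ⊤}
  B3:  IN={b:+, c:+; rest ⊤}  OUT={b:+, c:+; rest ⊤}
  B4:  IN={b:+, c:+; rest ⊤}  OUT={a:-, b:+, c:+; rest ⊤}
  B5:  IN={a:-, b:+, c:+; rest ⊤}  OUT={a:-, b:+, c:+; rest ⊤}
  B6:  IN={a:-, b:+, c:+; rest ⊤}  OUT={a:-, b:+, c:+, d:-; rest ⊤}
  B7:  IN={a:-, b:+, c:+; rest ⊤}  OUT={a:-, b:+, c:-; rest ⊤}
  B8:  IN={a:-, b:+, c:-; rest ⊤}  OUT={a:-, b:+, c:-; rest ⊤}

Merge at B2: IN[B2] = OUT[B1] ⊔ OUT[B6] = {a: ⊤, b: +, c: ⊤, d: ⊤, e: ⊤, f: ⊤}
Applying B2's transfer function to that IN value gives OUT[B2] (row B2 above).

Answer: {a: ⊤, b: +, c: +, d: ⊤, e: ⊤, f: ⊤}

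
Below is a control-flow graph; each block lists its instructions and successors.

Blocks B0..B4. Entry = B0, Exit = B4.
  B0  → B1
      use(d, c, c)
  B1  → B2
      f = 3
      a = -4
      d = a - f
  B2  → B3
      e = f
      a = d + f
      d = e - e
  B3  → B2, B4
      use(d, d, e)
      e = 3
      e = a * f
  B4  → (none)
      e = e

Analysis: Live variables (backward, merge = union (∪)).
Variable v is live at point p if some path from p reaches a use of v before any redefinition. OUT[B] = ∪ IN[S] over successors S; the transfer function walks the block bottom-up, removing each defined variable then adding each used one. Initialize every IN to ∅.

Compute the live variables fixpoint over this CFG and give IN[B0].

Per-block solution:
  B0:  IN={c, d}  OUT={}
  B1:  IN={}  OUT={d, f}
  B2:  IN={d, f}  OUT={a, d, e, f}
  B3:  IN={a, d, e, f}  OUT={d, e, f}
  B4:  IN={e}  OUT={}

Merge at B0: OUT[B0] = IN[B1] = {}
Applying B0's transfer function to that OUT value gives IN[B0] (row B0 above).

Answer: {c, d}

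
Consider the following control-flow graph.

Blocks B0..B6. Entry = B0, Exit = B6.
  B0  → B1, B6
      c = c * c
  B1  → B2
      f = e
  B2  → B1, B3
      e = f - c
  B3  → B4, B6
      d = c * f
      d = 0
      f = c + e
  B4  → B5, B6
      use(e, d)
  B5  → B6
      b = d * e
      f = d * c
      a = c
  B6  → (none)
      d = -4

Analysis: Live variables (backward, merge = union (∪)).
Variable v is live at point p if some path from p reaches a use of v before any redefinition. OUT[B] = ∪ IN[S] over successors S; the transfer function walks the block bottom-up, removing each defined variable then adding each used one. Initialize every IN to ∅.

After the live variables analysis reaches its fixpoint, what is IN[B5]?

Answer: {c, d, e}

Trace:
Per-block solution:
  B0:  IN={c, e}  OUT={c, e}
  B1:  IN={c, e}  OUT={c, f}
  B2:  IN={c, f}  OUT={c, e, f}
  B3:  IN={c, e, f}  OUT={c, d, e}
  B4:  IN={c, d, e}  OUT={c, d, e}
  B5:  IN={c, d, e}  OUT={}
  B6:  IN={}  OUT={}

Merge at B5: OUT[B5] = IN[B6] = {}
Applying B5's transfer function to that OUT value gives IN[B5] (row B5 above).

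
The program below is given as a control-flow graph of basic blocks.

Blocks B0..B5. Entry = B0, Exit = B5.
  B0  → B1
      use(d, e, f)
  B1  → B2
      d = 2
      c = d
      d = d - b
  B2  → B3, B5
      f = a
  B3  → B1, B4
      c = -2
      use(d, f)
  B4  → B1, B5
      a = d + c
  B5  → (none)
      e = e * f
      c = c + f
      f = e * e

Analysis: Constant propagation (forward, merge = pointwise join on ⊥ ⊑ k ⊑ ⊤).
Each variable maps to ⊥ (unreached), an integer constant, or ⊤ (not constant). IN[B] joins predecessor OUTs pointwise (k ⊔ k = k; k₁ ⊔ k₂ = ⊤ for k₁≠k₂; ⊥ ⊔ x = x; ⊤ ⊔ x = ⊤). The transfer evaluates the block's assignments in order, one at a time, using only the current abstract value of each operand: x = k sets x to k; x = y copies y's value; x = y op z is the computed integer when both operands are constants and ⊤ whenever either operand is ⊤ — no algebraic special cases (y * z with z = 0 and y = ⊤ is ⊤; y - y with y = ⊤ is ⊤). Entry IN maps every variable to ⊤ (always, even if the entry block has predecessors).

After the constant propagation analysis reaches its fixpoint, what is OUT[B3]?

Converged values:
  B0:   IN=(all ⊤)   OUT=(all ⊤)
  B1:   IN=(all ⊤)   OUT={c:2; rest ⊤}
  B2:   IN={c:2; rest ⊤}   OUT={c:2; rest ⊤}
  B3:   IN={c:2; rest ⊤}   OUT={c:-2; rest ⊤}
  B4:   IN={c:-2; rest ⊤}   OUT={c:-2; rest ⊤}
  B5:   IN=(all ⊤)   OUT=(all ⊤)

Merge at B3: IN[B3] = OUT[B2] = {a: ⊤, b: ⊤, c: 2, d: ⊤, e: ⊤, f: ⊤}
Applying B3's transfer function to that IN value gives OUT[B3] (row B3 above).

Answer: {a: ⊤, b: ⊤, c: -2, d: ⊤, e: ⊤, f: ⊤}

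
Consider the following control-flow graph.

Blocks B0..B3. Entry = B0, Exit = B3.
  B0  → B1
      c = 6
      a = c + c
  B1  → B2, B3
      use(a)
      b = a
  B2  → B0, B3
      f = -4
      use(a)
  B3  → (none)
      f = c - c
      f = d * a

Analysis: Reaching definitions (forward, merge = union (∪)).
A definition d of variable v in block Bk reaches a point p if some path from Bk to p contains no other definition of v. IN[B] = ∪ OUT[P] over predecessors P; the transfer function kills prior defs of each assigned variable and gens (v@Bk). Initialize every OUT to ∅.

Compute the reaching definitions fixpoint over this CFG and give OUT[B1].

Per-block solution:
  B0:   IN={a@B0, b@B1, c@B0, f@B2}   OUT={a@B0, b@B1, c@B0, f@B2}
  B1:   IN={a@B0, b@B1, c@B0, f@B2}   OUT={a@B0, b@B1, c@B0, f@B2}
  B2:   IN={a@B0, b@B1, c@B0, f@B2}   OUT={a@B0, b@B1, c@B0, f@B2}
  B3:   IN={a@B0, b@B1, c@B0, f@B2}   OUT={a@B0, b@B1, c@B0, f@B3}

Merge at B1: IN[B1] = OUT[B0] = {a@B0, b@B1, c@B0, f@B2}
Applying B1's transfer function to that IN value gives OUT[B1] (row B1 above).

Answer: {a@B0, b@B1, c@B0, f@B2}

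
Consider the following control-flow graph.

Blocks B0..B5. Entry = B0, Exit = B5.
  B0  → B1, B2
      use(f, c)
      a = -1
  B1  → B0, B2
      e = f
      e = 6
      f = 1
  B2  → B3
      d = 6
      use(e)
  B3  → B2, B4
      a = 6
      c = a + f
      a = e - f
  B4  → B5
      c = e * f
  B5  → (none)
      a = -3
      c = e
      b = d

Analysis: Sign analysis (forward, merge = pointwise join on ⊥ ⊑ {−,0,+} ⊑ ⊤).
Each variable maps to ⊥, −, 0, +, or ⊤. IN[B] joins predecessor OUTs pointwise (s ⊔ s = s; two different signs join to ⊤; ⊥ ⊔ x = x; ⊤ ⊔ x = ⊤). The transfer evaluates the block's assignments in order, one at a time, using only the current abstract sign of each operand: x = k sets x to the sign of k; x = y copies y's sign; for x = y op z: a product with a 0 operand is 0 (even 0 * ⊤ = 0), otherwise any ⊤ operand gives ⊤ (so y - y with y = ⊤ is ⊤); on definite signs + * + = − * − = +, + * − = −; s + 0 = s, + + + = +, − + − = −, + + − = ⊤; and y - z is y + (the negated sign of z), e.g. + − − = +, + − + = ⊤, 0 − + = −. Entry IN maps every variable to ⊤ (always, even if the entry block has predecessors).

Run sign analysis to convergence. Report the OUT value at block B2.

Answer: {a: ⊤, b: ⊤, c: ⊤, d: +, e: ⊤, f: ⊤}

Trace:
Per-block solution:
  B0:   IN=(all ⊤)   OUT={a:-; rest ⊤}
  B1:   IN={a:-; rest ⊤}   OUT={a:-, e:+, f:+; rest ⊤}
  B2:   IN=(all ⊤)   OUT={d:+; rest ⊤}
  B3:   IN={d:+; rest ⊤}   OUT={d:+; rest ⊤}
  B4:   IN={d:+; rest ⊤}   OUT={d:+; rest ⊤}
  B5:   IN={d:+; rest ⊤}   OUT={a:-, b:+, d:+; rest ⊤}

Merge at B2: IN[B2] = OUT[B0] ⊔ OUT[B1] ⊔ OUT[B3] = {a: ⊤, b: ⊤, c: ⊤, d: ⊤, e: ⊤, f: ⊤}
Applying B2's transfer function to that IN value gives OUT[B2] (row B2 above).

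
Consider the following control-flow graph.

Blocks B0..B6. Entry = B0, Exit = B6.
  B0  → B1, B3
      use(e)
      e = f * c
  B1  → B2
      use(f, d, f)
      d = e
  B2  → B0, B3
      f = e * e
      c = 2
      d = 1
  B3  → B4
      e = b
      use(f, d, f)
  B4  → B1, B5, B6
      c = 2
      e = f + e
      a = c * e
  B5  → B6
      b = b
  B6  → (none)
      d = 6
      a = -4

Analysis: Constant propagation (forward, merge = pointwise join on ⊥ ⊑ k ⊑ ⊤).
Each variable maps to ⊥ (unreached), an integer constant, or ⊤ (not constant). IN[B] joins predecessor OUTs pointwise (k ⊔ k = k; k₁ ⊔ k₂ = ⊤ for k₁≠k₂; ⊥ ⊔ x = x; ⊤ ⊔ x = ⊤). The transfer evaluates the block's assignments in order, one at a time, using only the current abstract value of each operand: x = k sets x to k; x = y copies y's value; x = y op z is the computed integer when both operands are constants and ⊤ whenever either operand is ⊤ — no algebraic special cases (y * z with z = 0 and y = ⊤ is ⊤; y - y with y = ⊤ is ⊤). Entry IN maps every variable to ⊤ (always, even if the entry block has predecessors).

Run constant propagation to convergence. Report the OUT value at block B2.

Fixpoint table:
  B0: | IN=(all ⊤) | OUT=(all ⊤)
  B1: | IN=(all ⊤) | OUT=(all ⊤)
  B2: | IN=(all ⊤) | OUT={c:2, d:1; rest ⊤}
  B3: | IN=(all ⊤) | OUT=(all ⊤)
  B4: | IN=(all ⊤) | OUT={c:2; rest ⊤}
  B5: | IN={c:2; rest ⊤} | OUT={c:2; rest ⊤}
  B6: | IN={c:2; rest ⊤} | OUT={a:-4, c:2, d:6; rest ⊤}

Merge at B2: IN[B2] = OUT[B1] = {a: ⊤, b: ⊤, c: ⊤, d: ⊤, e: ⊤, f: ⊤}
Applying B2's transfer function to that IN value gives OUT[B2] (row B2 above).

Answer: {a: ⊤, b: ⊤, c: 2, d: 1, e: ⊤, f: ⊤}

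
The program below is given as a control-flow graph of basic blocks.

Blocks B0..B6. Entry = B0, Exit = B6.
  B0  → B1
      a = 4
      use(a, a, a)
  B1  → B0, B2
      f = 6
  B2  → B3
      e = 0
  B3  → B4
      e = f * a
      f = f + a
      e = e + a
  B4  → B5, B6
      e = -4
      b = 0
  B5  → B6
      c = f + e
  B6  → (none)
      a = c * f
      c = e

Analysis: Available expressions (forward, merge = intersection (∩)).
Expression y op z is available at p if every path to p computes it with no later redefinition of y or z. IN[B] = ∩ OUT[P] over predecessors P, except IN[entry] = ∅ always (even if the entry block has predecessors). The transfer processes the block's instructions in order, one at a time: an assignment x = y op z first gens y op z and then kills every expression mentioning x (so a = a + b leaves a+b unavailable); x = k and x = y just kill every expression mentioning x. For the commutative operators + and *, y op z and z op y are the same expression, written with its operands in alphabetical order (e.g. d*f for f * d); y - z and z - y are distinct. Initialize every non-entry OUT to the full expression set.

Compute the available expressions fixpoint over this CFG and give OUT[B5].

Answer: {e+f}

Working:
Per-block solution:
  B0:   IN={}   OUT={}
  B1:   IN={}   OUT={}
  B2:   IN={}   OUT={}
  B3:   IN={}   OUT={}
  B4:   IN={}   OUT={}
  B5:   IN={}   OUT={e+f}
  B6:   IN={}   OUT={}

Merge at B5: IN[B5] = OUT[B4] = {}
Applying B5's transfer function to that IN value gives OUT[B5] (row B5 above).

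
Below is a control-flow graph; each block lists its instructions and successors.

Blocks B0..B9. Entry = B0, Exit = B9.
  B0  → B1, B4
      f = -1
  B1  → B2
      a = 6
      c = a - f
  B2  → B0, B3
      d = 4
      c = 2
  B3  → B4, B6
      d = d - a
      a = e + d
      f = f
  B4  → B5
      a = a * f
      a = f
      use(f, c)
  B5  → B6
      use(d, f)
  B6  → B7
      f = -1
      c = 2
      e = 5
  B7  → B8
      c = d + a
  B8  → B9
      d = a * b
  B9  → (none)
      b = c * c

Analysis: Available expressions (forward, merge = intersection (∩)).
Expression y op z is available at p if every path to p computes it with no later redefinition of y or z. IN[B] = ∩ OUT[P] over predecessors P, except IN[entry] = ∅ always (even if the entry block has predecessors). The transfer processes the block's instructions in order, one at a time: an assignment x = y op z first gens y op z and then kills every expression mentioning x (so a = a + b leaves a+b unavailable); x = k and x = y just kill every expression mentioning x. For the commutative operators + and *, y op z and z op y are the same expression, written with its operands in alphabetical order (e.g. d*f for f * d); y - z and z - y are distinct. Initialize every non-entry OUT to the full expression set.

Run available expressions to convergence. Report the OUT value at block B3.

Converged values:
  B0:  IN={}  OUT={}
  B1:  IN={}  OUT={a-f}
  B2:  IN={a-f}  OUT={a-f}
  B3:  IN={a-f}  OUT={d+e}
  B4:  IN={}  OUT={}
  B5:  IN={}  OUT={}
  B6:  IN={}  OUT={}
  B7:  IN={}  OUT={a+d}
  B8:  IN={a+d}  OUT={a*b}
  B9:  IN={a*b}  OUT={c*c}

Merge at B3: IN[B3] = OUT[B2] = {a-f}
Applying B3's transfer function to that IN value gives OUT[B3] (row B3 above).

Answer: {d+e}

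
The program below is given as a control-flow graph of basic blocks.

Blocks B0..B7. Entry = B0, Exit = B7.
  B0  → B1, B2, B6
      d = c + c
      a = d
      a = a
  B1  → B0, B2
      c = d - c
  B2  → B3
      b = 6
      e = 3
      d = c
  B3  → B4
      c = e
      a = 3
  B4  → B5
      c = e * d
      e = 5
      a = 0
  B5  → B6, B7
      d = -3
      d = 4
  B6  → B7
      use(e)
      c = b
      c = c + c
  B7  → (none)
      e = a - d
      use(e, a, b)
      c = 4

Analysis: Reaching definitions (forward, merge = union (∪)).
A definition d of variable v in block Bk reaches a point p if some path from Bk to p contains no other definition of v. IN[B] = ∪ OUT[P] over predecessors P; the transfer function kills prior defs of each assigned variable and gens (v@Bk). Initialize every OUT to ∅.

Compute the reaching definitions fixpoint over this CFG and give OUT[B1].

Answer: {a@B0, c@B1, d@B0}

Derivation:
Fixpoint table:
  B0:  IN={a@B0, c@B1, d@B0}  OUT={a@B0, c@B1, d@B0}
  B1:  IN={a@B0, c@B1, d@B0}  OUT={a@B0, c@B1, d@B0}
  B2:  IN={a@B0, c@B1, d@B0}  OUT={a@B0, b@B2, c@B1, d@B2, e@B2}
  B3:  IN={a@B0, b@B2, c@B1, d@B2, e@B2}  OUT={a@B3, b@B2, c@B3, d@B2, e@B2}
  B4:  IN={a@B3, b@B2, c@B3, d@B2, e@B2}  OUT={a@B4, b@B2, c@B4, d@B2, e@B4}
  B5:  IN={a@B4, b@B2, c@B4, d@B2, e@B4}  OUT={a@B4, b@B2, c@B4, d@B5, e@B4}
  B6:  IN={a@B0, a@B4, b@B2, c@B1, c@B4, d@B0, d@B5, e@B4}  OUT={a@B0, a@B4, b@B2, c@B6, d@B0, d@B5, e@B4}
  B7:  IN={a@B0, a@B4, b@B2, c@B4, c@B6, d@B0, d@B5, e@B4}  OUT={a@B0, a@B4, b@B2, c@B7, d@B0, d@B5, e@B7}

Merge at B1: IN[B1] = OUT[B0] = {a@B0, c@B1, d@B0}
Applying B1's transfer function to that IN value gives OUT[B1] (row B1 above).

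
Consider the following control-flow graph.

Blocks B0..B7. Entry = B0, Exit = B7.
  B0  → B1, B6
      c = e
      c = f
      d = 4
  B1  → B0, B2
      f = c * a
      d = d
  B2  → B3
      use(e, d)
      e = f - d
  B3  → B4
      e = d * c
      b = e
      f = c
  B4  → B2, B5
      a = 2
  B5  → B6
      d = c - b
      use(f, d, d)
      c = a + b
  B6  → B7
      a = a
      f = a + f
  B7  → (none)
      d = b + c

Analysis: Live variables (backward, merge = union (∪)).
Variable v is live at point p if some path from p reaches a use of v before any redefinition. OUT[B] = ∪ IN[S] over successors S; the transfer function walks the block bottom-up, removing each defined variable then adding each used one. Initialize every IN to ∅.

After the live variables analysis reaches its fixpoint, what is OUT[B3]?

Per-block solution:
  B0: | IN={a, b, e, f} | OUT={a, b, c, d, e, f}
  B1: | IN={a, b, c, d, e} | OUT={a, b, c, d, e, f}
  B2: | IN={c, d, e, f} | OUT={c, d}
  B3: | IN={c, d} | OUT={b, c, d, e, f}
  B4: | IN={b, c, d, e, f} | OUT={a, b, c, d, e, f}
  B5: | IN={a, b, c, f} | OUT={a, b, c, f}
  B6: | IN={a, b, c, f} | OUT={b, c}
  B7: | IN={b, c} | OUT={}

Merge at B3: OUT[B3] = IN[B4] = {b, c, d, e, f}

Answer: {b, c, d, e, f}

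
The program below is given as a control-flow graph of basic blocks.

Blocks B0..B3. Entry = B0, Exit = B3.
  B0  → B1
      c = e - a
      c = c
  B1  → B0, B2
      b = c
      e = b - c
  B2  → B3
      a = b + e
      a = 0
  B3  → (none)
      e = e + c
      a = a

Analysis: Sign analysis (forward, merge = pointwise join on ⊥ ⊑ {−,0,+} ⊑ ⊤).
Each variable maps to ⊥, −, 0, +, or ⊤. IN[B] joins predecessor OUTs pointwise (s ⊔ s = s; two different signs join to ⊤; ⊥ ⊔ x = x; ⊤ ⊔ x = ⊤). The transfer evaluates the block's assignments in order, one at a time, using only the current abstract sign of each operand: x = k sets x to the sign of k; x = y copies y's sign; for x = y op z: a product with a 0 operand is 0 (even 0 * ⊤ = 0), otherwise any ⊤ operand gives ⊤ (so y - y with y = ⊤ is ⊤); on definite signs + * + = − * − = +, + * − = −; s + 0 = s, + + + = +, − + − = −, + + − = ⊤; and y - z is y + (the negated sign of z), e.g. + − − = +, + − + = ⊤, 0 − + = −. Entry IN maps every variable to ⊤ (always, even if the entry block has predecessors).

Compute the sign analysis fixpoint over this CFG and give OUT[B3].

Converged values:
  B0: | IN=(all ⊤) | OUT=(all ⊤)
  B1: | IN=(all ⊤) | OUT=(all ⊤)
  B2: | IN=(all ⊤) | OUT={a:0; rest ⊤}
  B3: | IN={a:0; rest ⊤} | OUT={a:0; rest ⊤}

Merge at B3: IN[B3] = OUT[B2] = {a: 0, b: ⊤, c: ⊤, d: ⊤, e: ⊤, f: ⊤}
Applying B3's transfer function to that IN value gives OUT[B3] (row B3 above).

Answer: {a: 0, b: ⊤, c: ⊤, d: ⊤, e: ⊤, f: ⊤}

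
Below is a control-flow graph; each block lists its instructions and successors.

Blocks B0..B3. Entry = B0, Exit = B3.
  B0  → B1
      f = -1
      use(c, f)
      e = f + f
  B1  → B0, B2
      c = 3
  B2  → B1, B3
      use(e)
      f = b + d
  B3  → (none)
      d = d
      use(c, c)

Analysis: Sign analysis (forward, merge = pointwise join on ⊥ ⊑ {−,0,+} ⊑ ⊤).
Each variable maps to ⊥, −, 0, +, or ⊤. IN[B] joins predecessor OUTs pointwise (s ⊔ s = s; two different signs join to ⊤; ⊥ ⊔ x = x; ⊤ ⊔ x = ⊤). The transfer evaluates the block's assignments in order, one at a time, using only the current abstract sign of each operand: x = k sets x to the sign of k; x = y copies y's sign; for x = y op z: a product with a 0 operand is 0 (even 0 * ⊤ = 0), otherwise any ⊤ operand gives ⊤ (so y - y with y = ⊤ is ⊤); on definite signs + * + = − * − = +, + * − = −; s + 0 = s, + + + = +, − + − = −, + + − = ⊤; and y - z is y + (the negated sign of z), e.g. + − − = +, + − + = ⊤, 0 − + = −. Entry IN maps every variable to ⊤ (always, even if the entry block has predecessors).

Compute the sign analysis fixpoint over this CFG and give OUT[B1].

Answer: {a: ⊤, b: ⊤, c: +, d: ⊤, e: -, f: ⊤}

Trace:
Converged values:
  B0:  IN=(all ⊤)  OUT={e:-, f:-; rest ⊤}
  B1:  IN={e:-; rest ⊤}  OUT={c:+, e:-; rest ⊤}
  B2:  IN={c:+, e:-; rest ⊤}  OUT={c:+, e:-; rest ⊤}
  B3:  IN={c:+, e:-; rest ⊤}  OUT={c:+, e:-; rest ⊤}

Merge at B1: IN[B1] = OUT[B0] ⊔ OUT[B2] = {a: ⊤, b: ⊤, c: ⊤, d: ⊤, e: -, f: ⊤}
Applying B1's transfer function to that IN value gives OUT[B1] (row B1 above).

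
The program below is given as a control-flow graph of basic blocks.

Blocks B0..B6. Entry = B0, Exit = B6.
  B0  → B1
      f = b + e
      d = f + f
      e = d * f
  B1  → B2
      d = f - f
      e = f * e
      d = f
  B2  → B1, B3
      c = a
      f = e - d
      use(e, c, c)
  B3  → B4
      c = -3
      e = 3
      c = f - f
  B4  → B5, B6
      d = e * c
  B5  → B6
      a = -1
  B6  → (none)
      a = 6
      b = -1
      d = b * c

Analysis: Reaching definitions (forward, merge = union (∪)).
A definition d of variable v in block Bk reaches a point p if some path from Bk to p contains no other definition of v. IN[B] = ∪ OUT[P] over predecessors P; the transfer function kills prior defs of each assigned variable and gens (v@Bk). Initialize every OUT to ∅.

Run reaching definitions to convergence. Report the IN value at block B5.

Answer: {c@B3, d@B4, e@B3, f@B2}

Derivation:
Per-block solution:
  B0:   IN={}   OUT={d@B0, e@B0, f@B0}
  B1:   IN={c@B2, d@B0, d@B1, e@B0, e@B1, f@B0, f@B2}   OUT={c@B2, d@B1, e@B1, f@B0, f@B2}
  B2:   IN={c@B2, d@B1, e@B1, f@B0, f@B2}   OUT={c@B2, d@B1, e@B1, f@B2}
  B3:   IN={c@B2, d@B1, e@B1, f@B2}   OUT={c@B3, d@B1, e@B3, f@B2}
  B4:   IN={c@B3, d@B1, e@B3, f@B2}   OUT={c@B3, d@B4, e@B3, f@B2}
  B5:   IN={c@B3, d@B4, e@B3, f@B2}   OUT={a@B5, c@B3, d@B4, e@B3, f@B2}
  B6:   IN={a@B5, c@B3, d@B4, e@B3, f@B2}   OUT={a@B6, b@B6, c@B3, d@B6, e@B3, f@B2}

Merge at B5: IN[B5] = OUT[B4] = {c@B3, d@B4, e@B3, f@B2}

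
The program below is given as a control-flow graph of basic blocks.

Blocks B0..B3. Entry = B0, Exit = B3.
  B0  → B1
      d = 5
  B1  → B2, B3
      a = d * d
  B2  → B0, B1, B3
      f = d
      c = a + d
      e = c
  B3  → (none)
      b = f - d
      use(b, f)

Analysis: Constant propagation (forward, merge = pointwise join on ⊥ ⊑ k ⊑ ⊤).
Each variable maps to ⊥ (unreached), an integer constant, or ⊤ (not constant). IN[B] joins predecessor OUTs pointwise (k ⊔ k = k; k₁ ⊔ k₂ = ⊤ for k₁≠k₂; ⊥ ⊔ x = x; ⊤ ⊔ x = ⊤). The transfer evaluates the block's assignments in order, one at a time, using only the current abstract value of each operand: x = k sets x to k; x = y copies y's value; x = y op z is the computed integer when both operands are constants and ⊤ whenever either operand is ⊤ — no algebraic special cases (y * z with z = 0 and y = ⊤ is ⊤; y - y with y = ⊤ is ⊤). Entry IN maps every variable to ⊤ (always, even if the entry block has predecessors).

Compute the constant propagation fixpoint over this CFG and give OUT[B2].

Answer: {a: 25, b: ⊤, c: 30, d: 5, e: 30, f: 5}

Trace:
Fixpoint table:
  B0:   IN=(all ⊤)   OUT={d:5; rest ⊤}
  B1:   IN={d:5; rest ⊤}   OUT={a:25, d:5; rest ⊤}
  B2:   IN={a:25, d:5; rest ⊤}   OUT={a:25, c:30, d:5, e:30, f:5; rest ⊤}
  B3:   IN={a:25, d:5; rest ⊤}   OUT={a:25, d:5; rest ⊤}

Merge at B2: IN[B2] = OUT[B1] = {a: 25, b: ⊤, c: ⊤, d: 5, e: ⊤, f: ⊤}
Applying B2's transfer function to that IN value gives OUT[B2] (row B2 above).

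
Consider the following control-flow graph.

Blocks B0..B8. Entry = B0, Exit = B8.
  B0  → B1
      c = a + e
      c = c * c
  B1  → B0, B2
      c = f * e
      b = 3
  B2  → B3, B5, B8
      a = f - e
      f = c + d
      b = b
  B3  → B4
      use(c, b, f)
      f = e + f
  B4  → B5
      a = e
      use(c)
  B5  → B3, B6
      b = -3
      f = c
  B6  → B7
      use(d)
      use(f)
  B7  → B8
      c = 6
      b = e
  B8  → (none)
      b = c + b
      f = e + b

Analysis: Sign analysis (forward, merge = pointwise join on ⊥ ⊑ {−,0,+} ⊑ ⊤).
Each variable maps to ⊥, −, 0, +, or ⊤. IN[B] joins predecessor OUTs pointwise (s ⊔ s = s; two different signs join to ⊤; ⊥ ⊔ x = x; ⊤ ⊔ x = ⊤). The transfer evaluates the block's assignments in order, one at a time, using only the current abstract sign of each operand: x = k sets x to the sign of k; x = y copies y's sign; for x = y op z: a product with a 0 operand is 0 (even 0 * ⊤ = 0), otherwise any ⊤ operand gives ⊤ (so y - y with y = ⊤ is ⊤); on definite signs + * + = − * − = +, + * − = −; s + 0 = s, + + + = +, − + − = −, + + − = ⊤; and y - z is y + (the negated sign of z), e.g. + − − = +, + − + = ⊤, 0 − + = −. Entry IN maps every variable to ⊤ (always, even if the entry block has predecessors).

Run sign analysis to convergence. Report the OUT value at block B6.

Fixpoint table:
  B0:  IN=(all ⊤)  OUT=(all ⊤)
  B1:  IN=(all ⊤)  OUT={b:+; rest ⊤}
  B2:  IN={b:+; rest ⊤}  OUT={b:+; rest ⊤}
  B3:  IN=(all ⊤)  OUT=(all ⊤)
  B4:  IN=(all ⊤)  OUT=(all ⊤)
  B5:  IN=(all ⊤)  OUT={b:-; rest ⊤}
  B6:  IN={b:-; rest ⊤}  OUT={b:-; rest ⊤}
  B7:  IN={b:-; rest ⊤}  OUT={c:+; rest ⊤}
  B8:  IN=(all ⊤)  OUT=(all ⊤)

Merge at B6: IN[B6] = OUT[B5] = {a: ⊤, b: -, c: ⊤, d: ⊤, e: ⊤, f: ⊤}
Applying B6's transfer function to that IN value gives OUT[B6] (row B6 above).

Answer: {a: ⊤, b: -, c: ⊤, d: ⊤, e: ⊤, f: ⊤}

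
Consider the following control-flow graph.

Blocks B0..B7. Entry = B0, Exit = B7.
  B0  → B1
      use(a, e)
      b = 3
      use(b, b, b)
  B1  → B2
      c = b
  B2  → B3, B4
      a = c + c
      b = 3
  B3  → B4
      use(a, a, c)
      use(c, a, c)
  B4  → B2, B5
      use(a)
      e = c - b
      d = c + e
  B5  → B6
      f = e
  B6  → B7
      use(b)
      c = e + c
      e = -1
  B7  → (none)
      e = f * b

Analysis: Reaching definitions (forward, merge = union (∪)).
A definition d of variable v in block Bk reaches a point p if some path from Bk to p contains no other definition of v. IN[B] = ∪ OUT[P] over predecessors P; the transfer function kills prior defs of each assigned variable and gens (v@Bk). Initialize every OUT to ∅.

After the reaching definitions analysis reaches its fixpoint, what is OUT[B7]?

Fixpoint table:
  B0:  IN={}  OUT={b@B0}
  B1:  IN={b@B0}  OUT={b@B0, c@B1}
  B2:  IN={a@B2, b@B0, b@B2, c@B1, d@B4, e@B4}  OUT={a@B2, b@B2, c@B1, d@B4, e@B4}
  B3:  IN={a@B2, b@B2, c@B1, d@B4, e@B4}  OUT={a@B2, b@B2, c@B1, d@B4, e@B4}
  B4:  IN={a@B2, b@B2, c@B1, d@B4, e@B4}  OUT={a@B2, b@B2, c@B1, d@B4, e@B4}
  B5:  IN={a@B2, b@B2, c@B1, d@B4, e@B4}  OUT={a@B2, b@B2, c@B1, d@B4, e@B4, f@B5}
  B6:  IN={a@B2, b@B2, c@B1, d@B4, e@B4, f@B5}  OUT={a@B2, b@B2, c@B6, d@B4, e@B6, f@B5}
  B7:  IN={a@B2, b@B2, c@B6, d@B4, e@B6, f@B5}  OUT={a@B2, b@B2, c@B6, d@B4, e@B7, f@B5}

Merge at B7: IN[B7] = OUT[B6] = {a@B2, b@B2, c@B6, d@B4, e@B6, f@B5}
Applying B7's transfer function to that IN value gives OUT[B7] (row B7 above).

Answer: {a@B2, b@B2, c@B6, d@B4, e@B7, f@B5}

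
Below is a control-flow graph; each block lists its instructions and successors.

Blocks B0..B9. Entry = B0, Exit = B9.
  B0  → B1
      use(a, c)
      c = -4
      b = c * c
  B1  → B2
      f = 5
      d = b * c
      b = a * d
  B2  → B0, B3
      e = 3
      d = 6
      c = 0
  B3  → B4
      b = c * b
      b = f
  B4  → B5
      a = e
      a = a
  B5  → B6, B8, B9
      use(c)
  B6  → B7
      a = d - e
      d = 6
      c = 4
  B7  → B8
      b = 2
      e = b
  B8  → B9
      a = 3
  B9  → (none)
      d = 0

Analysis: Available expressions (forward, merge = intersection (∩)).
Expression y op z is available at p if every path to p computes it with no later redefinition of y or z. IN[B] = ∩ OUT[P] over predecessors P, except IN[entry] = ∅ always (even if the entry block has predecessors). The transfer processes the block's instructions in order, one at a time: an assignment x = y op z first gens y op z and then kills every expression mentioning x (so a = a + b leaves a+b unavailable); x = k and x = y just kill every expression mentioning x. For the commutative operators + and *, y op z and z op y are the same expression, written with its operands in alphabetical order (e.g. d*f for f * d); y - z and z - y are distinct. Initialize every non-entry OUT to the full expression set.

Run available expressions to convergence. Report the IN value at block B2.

Per-block solution:
  B0:   IN={}   OUT={c*c}
  B1:   IN={c*c}   OUT={a*d, c*c}
  B2:   IN={a*d, c*c}   OUT={}
  B3:   IN={}   OUT={}
  B4:   IN={}   OUT={}
  B5:   IN={}   OUT={}
  B6:   IN={}   OUT={}
  B7:   IN={}   OUT={}
  B8:   IN={}   OUT={}
  B9:   IN={}   OUT={}

Merge at B2: IN[B2] = OUT[B1] = {a*d, c*c}

Answer: {a*d, c*c}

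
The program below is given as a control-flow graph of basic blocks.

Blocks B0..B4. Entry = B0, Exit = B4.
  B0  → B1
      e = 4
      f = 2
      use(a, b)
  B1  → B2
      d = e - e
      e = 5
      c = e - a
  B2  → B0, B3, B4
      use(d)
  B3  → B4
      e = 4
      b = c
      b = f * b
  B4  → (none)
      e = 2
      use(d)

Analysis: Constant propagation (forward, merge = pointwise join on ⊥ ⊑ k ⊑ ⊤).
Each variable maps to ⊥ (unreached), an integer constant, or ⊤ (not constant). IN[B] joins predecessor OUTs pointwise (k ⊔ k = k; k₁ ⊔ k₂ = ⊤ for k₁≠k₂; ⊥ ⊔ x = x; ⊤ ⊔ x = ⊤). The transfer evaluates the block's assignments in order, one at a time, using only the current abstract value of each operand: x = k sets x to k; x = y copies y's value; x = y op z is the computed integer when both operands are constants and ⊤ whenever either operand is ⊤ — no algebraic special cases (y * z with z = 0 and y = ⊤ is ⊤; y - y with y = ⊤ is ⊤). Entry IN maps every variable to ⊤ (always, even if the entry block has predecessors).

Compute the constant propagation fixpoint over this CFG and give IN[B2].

Converged values:
  B0:   IN=(all ⊤)   OUT={e:4, f:2; rest ⊤}
  B1:   IN={e:4, f:2; rest ⊤}   OUT={d:0, e:5, f:2; rest ⊤}
  B2:   IN={d:0, e:5, f:2; rest ⊤}   OUT={d:0, e:5, f:2; rest ⊤}
  B3:   IN={d:0, e:5, f:2; rest ⊤}   OUT={d:0, e:4, f:2; rest ⊤}
  B4:   IN={d:0, f:2; rest ⊤}   OUT={d:0, e:2, f:2; rest ⊤}

Merge at B2: IN[B2] = OUT[B1] = {a: ⊤, b: ⊤, c: ⊤, d: 0, e: 5, f: 2}

Answer: {a: ⊤, b: ⊤, c: ⊤, d: 0, e: 5, f: 2}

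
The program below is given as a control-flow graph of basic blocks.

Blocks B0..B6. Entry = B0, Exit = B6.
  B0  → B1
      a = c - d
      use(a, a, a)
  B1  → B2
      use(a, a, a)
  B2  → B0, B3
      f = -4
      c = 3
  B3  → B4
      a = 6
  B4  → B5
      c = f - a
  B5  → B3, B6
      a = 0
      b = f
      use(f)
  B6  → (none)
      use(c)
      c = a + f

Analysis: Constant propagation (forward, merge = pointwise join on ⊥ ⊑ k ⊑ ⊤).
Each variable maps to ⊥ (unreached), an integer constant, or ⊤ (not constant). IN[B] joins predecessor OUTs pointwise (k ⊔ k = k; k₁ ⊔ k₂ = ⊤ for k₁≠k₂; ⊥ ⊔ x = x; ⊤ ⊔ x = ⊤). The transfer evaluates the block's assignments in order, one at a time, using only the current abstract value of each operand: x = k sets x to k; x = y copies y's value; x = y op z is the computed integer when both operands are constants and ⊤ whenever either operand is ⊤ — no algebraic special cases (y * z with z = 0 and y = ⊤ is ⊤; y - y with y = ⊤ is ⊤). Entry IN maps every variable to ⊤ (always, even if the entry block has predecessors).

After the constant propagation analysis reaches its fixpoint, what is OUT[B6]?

Per-block solution:
  B0:  IN=(all ⊤)  OUT=(all ⊤)
  B1:  IN=(all ⊤)  OUT=(all ⊤)
  B2:  IN=(all ⊤)  OUT={c:3, f:-4; rest ⊤}
  B3:  IN={f:-4; rest ⊤}  OUT={a:6, f:-4; rest ⊤}
  B4:  IN={a:6, f:-4; rest ⊤}  OUT={a:6, c:-10, f:-4; rest ⊤}
  B5:  IN={a:6, c:-10, f:-4; rest ⊤}  OUT={a:0, b:-4, c:-10, f:-4; rest ⊤}
  B6:  IN={a:0, b:-4, c:-10, f:-4; rest ⊤}  OUT={a:0, b:-4, c:-4, f:-4; rest ⊤}

Merge at B6: IN[B6] = OUT[B5] = {a: 0, b: -4, c: -10, d: ⊤, e: ⊤, f: -4}
Applying B6's transfer function to that IN value gives OUT[B6] (row B6 above).

Answer: {a: 0, b: -4, c: -4, d: ⊤, e: ⊤, f: -4}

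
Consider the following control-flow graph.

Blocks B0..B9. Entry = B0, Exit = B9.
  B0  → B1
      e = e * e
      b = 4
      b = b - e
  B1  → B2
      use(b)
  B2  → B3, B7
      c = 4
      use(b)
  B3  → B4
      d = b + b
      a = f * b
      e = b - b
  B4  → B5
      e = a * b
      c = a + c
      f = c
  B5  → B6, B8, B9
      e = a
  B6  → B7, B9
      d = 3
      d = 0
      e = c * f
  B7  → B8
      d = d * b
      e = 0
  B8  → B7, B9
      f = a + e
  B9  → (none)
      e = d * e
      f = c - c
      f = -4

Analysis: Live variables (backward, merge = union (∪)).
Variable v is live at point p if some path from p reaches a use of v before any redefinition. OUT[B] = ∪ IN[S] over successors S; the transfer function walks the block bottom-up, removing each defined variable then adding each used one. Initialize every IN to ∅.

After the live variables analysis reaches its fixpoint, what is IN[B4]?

Answer: {a, b, c, d}

Derivation:
Per-block solution:
  B0:   IN={a, d, e, f}   OUT={a, b, d, f}
  B1:   IN={a, b, d, f}   OUT={a, b, d, f}
  B2:   IN={a, b, d, f}   OUT={a, b, c, d, f}
  B3:   IN={b, c, f}   OUT={a, b, c, d}
  B4:   IN={a, b, c, d}   OUT={a, b, c, d, f}
  B5:   IN={a, b, c, d, f}   OUT={a, b, c, d, e, f}
  B6:   IN={a, b, c, f}   OUT={a, b, c, d, e}
  B7:   IN={a, b, c, d}   OUT={a, b, c, d, e}
  B8:   IN={a, b, c, d, e}   OUT={a, b, c, d, e}
  B9:   IN={c, d, e}   OUT={}

Merge at B4: OUT[B4] = IN[B5] = {a, b, c, d, f}
Applying B4's transfer function to that OUT value gives IN[B4] (row B4 above).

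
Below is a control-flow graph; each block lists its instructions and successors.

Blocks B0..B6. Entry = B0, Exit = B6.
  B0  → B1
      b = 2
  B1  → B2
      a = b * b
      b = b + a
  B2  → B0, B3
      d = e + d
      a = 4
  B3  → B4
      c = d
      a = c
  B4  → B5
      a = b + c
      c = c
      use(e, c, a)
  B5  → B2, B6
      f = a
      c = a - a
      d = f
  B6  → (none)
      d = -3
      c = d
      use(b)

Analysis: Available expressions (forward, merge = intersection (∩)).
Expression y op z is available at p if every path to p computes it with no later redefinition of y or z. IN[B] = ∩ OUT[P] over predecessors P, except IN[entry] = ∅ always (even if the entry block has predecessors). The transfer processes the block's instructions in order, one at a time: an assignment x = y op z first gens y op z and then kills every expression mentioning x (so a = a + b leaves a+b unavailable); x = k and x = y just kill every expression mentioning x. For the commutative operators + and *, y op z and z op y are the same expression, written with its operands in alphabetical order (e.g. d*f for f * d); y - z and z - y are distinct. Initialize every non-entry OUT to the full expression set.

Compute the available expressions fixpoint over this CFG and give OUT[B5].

Per-block solution:
  B0:   IN={}   OUT={}
  B1:   IN={}   OUT={}
  B2:   IN={}   OUT={}
  B3:   IN={}   OUT={}
  B4:   IN={}   OUT={}
  B5:   IN={}   OUT={a-a}
  B6:   IN={a-a}   OUT={a-a}

Merge at B5: IN[B5] = OUT[B4] = {}
Applying B5's transfer function to that IN value gives OUT[B5] (row B5 above).

Answer: {a-a}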